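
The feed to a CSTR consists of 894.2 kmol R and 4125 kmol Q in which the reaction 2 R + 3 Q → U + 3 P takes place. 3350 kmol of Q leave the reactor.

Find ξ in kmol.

ξ = 258 kmol

For Q: n = n₀ − 3ξ → 3350 = 4125 − 3ξ, giving ξ = 258.3 kmol.
Outlet amounts (n = n₀ + ν ξ):
  R: 894.2 − 2(258.3) = 377.5
  Q: 4125 − 3(258.3) = 3350
  U: 0 + 1(258.3) = 258.3
  P: 0 + 3(258.3) = 775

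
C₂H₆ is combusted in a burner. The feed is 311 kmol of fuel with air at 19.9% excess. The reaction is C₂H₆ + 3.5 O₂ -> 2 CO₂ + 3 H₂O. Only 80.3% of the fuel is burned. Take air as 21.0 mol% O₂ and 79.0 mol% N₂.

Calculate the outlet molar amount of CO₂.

Stoichiometric O₂ = 3.5 × 311 = 1088 kmol; O₂ fed = 1088 × 1.199 = 1305 kmol.
N₂ fed = 1305 × 79/21 = 4910 kmol.
Fuel reacted = 0.803 × 311 → ξ = 249.7 kmol.
Outlet (n = n₀ + ν ξ):
  C₂H₆: 311 − 1(249.7) = 61.27
  O₂: 1305 − 3.5(249.7) = 431
  N₂: 4910 (inert)
  CO₂: 0 + 2(249.7) = 499.5
  H₂O: 0 + 3(249.7) = 749.2

499 kmol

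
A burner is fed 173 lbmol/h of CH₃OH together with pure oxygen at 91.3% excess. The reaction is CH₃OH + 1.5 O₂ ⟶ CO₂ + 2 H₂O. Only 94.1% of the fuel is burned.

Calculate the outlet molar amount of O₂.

252 lbmol/h

Stoichiometric O₂ = 1.5 × 173 = 259.5 lbmol/h; O₂ fed = 259.5 × 1.913 = 496.4 lbmol/h.
Fuel reacted = 0.941 × 173 → ξ = 162.8 lbmol/h.
Outlet (n = n₀ + ν ξ):
  CH₃OH: 173 − 1(162.8) = 10.21
  O₂: 496.4 − 1.5(162.8) = 252.2
  CO₂: 0 + 1(162.8) = 162.8
  H₂O: 0 + 2(162.8) = 325.6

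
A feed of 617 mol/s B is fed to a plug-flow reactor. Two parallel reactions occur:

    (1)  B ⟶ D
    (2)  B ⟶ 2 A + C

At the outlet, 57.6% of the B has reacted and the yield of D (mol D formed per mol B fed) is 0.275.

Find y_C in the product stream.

0.188

Yield of D: 1ξ₁ / 617 = 0.275 → ξ₁ = 169.7 mol/s.
Conversion of B: 1ξ₁ + 1ξ₂ = 0.576 × 617 = 355.4 → ξ₂ = 185.7 mol/s.
Outlet amounts (n = n₀ + Σ ν·ξ):
  B: 617 − 1(169.7) − 1(185.7) = 261.6
  D: 0 + 1(169.7) = 169.7
  A: 0 + 2(185.7) = 371.4
  C: 0 + 1(185.7) = 185.7
Total out = 988.4 mol/s; y_C = 185.7 / 988.4 = 0.1879.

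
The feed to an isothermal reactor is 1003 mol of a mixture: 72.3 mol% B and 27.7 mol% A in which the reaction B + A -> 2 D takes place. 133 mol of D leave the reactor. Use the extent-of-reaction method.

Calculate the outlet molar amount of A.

For D: n = n₀ + 2ξ → 133 = 0 + 2ξ, giving ξ = 66.5 mol.
Outlet amounts (n = n₀ + ν ξ):
  B: 725.2 − 1(66.5) = 658.7
  A: 277.8 − 1(66.5) = 211.3
  D: 0 + 2(66.5) = 133

211 mol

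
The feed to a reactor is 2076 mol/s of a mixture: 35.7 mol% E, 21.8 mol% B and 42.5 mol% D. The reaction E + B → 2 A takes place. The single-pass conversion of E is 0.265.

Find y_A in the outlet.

0.189

E reacted = 0.265 × 741.1 = 196.4 mol/s; ν_E = −1, so ξ = 196.4/1 = 196.4 mol/s.
Outlet amounts (n = n₀ + ν ξ):
  E: 741.1 − 1(196.4) = 544.7
  B: 452.6 − 1(196.4) = 256.2
  A: 0 + 2(196.4) = 392.8
  D: 882.3 (inert)
Total out = 2076 mol/s; y_A = 392.8 / 2076 = 0.1892.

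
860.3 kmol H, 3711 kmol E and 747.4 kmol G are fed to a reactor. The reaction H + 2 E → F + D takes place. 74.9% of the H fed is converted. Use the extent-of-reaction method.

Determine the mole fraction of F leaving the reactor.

H reacted = 0.749 × 860.3 = 644.4 kmol; ν_H = −1, so ξ = 644.4/1 = 644.4 kmol.
Outlet amounts (n = n₀ + ν ξ):
  H: 860.3 − 1(644.4) = 215.9
  E: 3711 − 2(644.4) = 2422
  F: 0 + 1(644.4) = 644.4
  D: 0 + 1(644.4) = 644.4
  G: 747.4 (inert)
Total out = 4674 kmol; y_F = 644.4 / 4674 = 0.1379.

0.138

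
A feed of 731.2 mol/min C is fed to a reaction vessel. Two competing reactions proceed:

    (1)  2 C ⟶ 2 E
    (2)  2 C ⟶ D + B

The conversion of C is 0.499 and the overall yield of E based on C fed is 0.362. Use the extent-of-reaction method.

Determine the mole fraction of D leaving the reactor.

Yield of E: 2ξ₁ / 731.2 = 0.362 → ξ₁ = 132.3 mol/min.
Conversion of C: 2ξ₁ + 2ξ₂ = 0.499 × 731.2 = 364.9 → ξ₂ = 50.09 mol/min.
Outlet amounts (n = n₀ + Σ ν·ξ):
  C: 731.2 − 2(132.3) − 2(50.09) = 366.3
  E: 0 + 2(132.3) = 264.7
  D: 0 + 1(50.09) = 50.09
  B: 0 + 1(50.09) = 50.09
Total out = 731.2 mol/min; y_D = 50.09 / 731.2 = 0.0685.

0.0685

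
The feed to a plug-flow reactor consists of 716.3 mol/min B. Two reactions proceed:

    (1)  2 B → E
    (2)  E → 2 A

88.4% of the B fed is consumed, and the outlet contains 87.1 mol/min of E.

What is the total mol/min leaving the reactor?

629 mol/min

Conversion of B: B consumed = 2ξ₁ = 0.884 × 716.3 → ξ₁ = 316.6 mol/min.
E balance: n_E = 0 + 1ξ₁ − 1ξ₂ = 87.1 → ξ₂ = (1·316.6 − 87.1)/1 = 229.5 mol/min.
Outlet amounts (n = n₀ + Σ ν·ξ):
  B: 716.3 − 2(316.6) = 83.09
  E: 0 + 1(316.6) − 1(229.5) = 87.1
  A: 0 + 2(229.5) = 459
Total out = 83.09 + 87.1 + 459 = 629.2 mol/min.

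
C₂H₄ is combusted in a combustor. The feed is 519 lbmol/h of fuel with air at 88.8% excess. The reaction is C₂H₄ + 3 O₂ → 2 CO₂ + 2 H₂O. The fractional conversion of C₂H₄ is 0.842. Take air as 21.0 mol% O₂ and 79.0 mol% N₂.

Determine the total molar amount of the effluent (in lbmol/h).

14500 lbmol/h

Stoichiometric O₂ = 3 × 519 = 1557 lbmol/h; O₂ fed = 1557 × 1.888 = 2940 lbmol/h.
N₂ fed = 2940 × 79/21 = 11060 lbmol/h.
Fuel reacted = 0.842 × 519 → ξ = 437 lbmol/h.
Outlet (n = n₀ + ν ξ):
  C₂H₄: 519 − 1(437) = 82
  O₂: 2940 − 3(437) = 1629
  N₂: 11060 (inert)
  CO₂: 0 + 2(437) = 874
  H₂O: 0 + 2(437) = 874
Total out = 82 + 1629 + 11060 + 874 + 874 = 14520 lbmol/h.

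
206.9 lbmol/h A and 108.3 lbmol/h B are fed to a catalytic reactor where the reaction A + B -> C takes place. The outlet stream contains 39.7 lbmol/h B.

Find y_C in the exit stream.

0.278

For B: n = n₀ − 1ξ → 39.7 = 108.3 − 1ξ, giving ξ = 68.6 lbmol/h.
Outlet amounts (n = n₀ + ν ξ):
  A: 206.9 − 1(68.6) = 138.3
  B: 108.3 − 1(68.6) = 39.7
  C: 0 + 1(68.6) = 68.6
Total out = 246.6 lbmol/h; y_C = 68.6 / 246.6 = 0.2782.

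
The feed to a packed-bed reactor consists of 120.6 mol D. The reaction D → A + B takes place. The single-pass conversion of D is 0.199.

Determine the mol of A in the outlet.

D reacted = 0.199 × 120.6 = 24 mol; ν_D = −1, so ξ = 24/1 = 24 mol.
Outlet amounts (n = n₀ + ν ξ):
  D: 120.6 − 1(24) = 96.6
  A: 0 + 1(24) = 24
  B: 0 + 1(24) = 24

24 mol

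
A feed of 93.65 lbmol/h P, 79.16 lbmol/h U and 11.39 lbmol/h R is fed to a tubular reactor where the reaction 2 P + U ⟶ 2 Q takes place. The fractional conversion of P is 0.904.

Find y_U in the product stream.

P reacted = 0.904 × 93.65 = 84.66 lbmol/h; ν_P = −2, so ξ = 84.66/2 = 42.33 lbmol/h.
Outlet amounts (n = n₀ + ν ξ):
  P: 93.65 − 2(42.33) = 8.99
  U: 79.16 − 1(42.33) = 36.83
  Q: 0 + 2(42.33) = 84.66
  R: 11.39 (inert)
Total out = 141.9 lbmol/h; y_U = 36.83 / 141.9 = 0.2596.

0.26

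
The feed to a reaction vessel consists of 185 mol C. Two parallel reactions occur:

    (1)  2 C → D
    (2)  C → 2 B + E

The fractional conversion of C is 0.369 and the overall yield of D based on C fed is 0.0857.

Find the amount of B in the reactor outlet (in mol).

Yield of D: 1ξ₁ / 185 = 0.0857 → ξ₁ = 15.85 mol.
Conversion of C: 2ξ₁ + 1ξ₂ = 0.369 × 185 = 68.27 → ξ₂ = 36.56 mol.
Outlet amounts (n = n₀ + Σ ν·ξ):
  C: 185 − 2(15.85) − 1(36.56) = 116.7
  D: 0 + 1(15.85) = 15.85
  B: 0 + 2(36.56) = 73.11
  E: 0 + 1(36.56) = 36.56

73.1 mol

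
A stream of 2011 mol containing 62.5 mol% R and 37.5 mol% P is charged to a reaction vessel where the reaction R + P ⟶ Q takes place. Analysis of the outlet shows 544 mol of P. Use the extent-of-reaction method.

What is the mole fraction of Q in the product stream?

For P: n = n₀ − 1ξ → 544 = 754.1 − 1ξ, giving ξ = 210.1 mol.
Outlet amounts (n = n₀ + ν ξ):
  R: 1257 − 1(210.1) = 1047
  P: 754.1 − 1(210.1) = 544
  Q: 0 + 1(210.1) = 210.1
Total out = 1801 mol; y_Q = 210.1 / 1801 = 0.1167.

0.117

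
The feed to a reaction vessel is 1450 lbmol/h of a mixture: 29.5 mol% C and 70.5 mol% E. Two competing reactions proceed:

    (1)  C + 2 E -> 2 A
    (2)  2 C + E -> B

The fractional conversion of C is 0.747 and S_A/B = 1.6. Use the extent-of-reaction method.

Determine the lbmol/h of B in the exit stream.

114 lbmol/h

Conversion of C: C consumed = 0.747 × 427.8 = 319.5 lbmol/h = 1ξ₁ + 2ξ₂.
Selectivity: 2ξ₁ / (1ξ₂) = 1.6 → ξ₁ = 0.8 ξ₂.
Substitute: (1·0.8 + 2) ξ₂ = 319.5 → ξ₂ = 114.1 lbmol/h, ξ₁ = 91.29 lbmol/h.
Outlet amounts (n = n₀ + Σ ν·ξ):
  C: 427.8 − 1(91.29) − 2(114.1) = 108.2
  E: 1022 − 2(91.29) − 1(114.1) = 725.5
  A: 0 + 2(91.29) = 182.6
  B: 0 + 1(114.1) = 114.1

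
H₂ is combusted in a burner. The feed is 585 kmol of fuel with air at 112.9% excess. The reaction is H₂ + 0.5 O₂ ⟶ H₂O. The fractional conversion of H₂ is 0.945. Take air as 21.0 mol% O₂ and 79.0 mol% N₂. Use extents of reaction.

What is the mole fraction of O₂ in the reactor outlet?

Stoichiometric O₂ = 0.5 × 585 = 292.5 kmol; O₂ fed = 292.5 × 2.129 = 622.7 kmol.
N₂ fed = 622.7 × 79/21 = 2343 kmol.
Fuel reacted = 0.945 × 585 → ξ = 552.8 kmol.
Outlet (n = n₀ + ν ξ):
  H₂: 585 − 1(552.8) = 32.18
  O₂: 622.7 − 0.5(552.8) = 346.3
  N₂: 2343 (inert)
  H₂O: 0 + 1(552.8) = 552.8
Total out = 3274 kmol; y_O₂ = 346.3 / 3274 = 0.1058.

0.106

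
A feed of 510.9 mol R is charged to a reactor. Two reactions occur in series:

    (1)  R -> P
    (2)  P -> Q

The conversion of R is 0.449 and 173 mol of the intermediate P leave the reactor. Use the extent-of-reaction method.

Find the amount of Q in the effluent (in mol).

Conversion of R: R consumed = 1ξ₁ = 0.449 × 510.9 → ξ₁ = 229.4 mol.
P balance: n_P = 0 + 1ξ₁ − 1ξ₂ = 173 → ξ₂ = (1·229.4 − 173)/1 = 56.39 mol.
Outlet amounts (n = n₀ + Σ ν·ξ):
  R: 510.9 − 1(229.4) = 281.5
  P: 0 + 1(229.4) − 1(56.39) = 173
  Q: 0 + 1(56.39) = 56.39

56.4 mol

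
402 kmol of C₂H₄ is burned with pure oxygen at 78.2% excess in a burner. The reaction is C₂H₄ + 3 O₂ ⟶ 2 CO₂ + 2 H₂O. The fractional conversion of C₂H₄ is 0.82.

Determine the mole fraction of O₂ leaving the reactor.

0.455

Stoichiometric O₂ = 3 × 402 = 1206 kmol; O₂ fed = 1206 × 1.782 = 2149 kmol.
Fuel reacted = 0.82 × 402 → ξ = 329.6 kmol.
Outlet (n = n₀ + ν ξ):
  C₂H₄: 402 − 1(329.6) = 72.36
  O₂: 2149 − 3(329.6) = 1160
  CO₂: 0 + 2(329.6) = 659.3
  H₂O: 0 + 2(329.6) = 659.3
Total out = 2551 kmol; y_O₂ = 1160 / 2551 = 0.4548.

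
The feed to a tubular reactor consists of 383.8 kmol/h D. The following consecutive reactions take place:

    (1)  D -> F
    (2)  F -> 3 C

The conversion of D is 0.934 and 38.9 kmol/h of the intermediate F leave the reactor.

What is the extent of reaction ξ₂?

ξ₂ = 320 kmol/h

Conversion of D: D consumed = 1ξ₁ = 0.934 × 383.8 → ξ₁ = 358.5 kmol/h.
F balance: n_F = 0 + 1ξ₁ − 1ξ₂ = 38.9 → ξ₂ = (1·358.5 − 38.9)/1 = 319.6 kmol/h.
Outlet amounts (n = n₀ + Σ ν·ξ):
  D: 383.8 − 1(358.5) = 25.33
  F: 0 + 1(358.5) − 1(319.6) = 38.9
  C: 0 + 3(319.6) = 958.7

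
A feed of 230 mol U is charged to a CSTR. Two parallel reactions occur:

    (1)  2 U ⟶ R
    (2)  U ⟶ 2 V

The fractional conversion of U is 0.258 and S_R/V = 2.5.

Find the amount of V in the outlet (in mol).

Conversion of U: U consumed = 0.258 × 230 = 59.34 mol = 2ξ₁ + 1ξ₂.
Selectivity: 1ξ₁ / (2ξ₂) = 2.5 → ξ₁ = 5 ξ₂.
Substitute: (2·5 + 1) ξ₂ = 59.34 → ξ₂ = 5.395 mol, ξ₁ = 26.97 mol.
Outlet amounts (n = n₀ + Σ ν·ξ):
  U: 230 − 2(26.97) − 1(5.395) = 170.7
  R: 0 + 1(26.97) = 26.97
  V: 0 + 2(5.395) = 10.79

10.8 mol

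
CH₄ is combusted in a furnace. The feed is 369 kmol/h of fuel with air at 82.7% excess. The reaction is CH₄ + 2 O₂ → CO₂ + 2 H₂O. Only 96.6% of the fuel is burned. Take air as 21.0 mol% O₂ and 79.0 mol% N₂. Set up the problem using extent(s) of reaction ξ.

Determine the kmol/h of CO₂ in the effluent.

356 kmol/h

Stoichiometric O₂ = 2 × 369 = 738 kmol/h; O₂ fed = 738 × 1.827 = 1348 kmol/h.
N₂ fed = 1348 × 79/21 = 5072 kmol/h.
Fuel reacted = 0.966 × 369 → ξ = 356.5 kmol/h.
Outlet (n = n₀ + ν ξ):
  CH₄: 369 − 1(356.5) = 12.55
  O₂: 1348 − 2(356.5) = 635.4
  N₂: 5072 (inert)
  CO₂: 0 + 1(356.5) = 356.5
  H₂O: 0 + 2(356.5) = 712.9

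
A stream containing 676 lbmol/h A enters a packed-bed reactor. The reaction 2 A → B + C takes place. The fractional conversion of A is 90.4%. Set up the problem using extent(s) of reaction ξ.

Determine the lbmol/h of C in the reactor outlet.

A reacted = 0.904 × 676 = 611.1 lbmol/h; ν_A = −2, so ξ = 611.1/2 = 305.6 lbmol/h.
Outlet amounts (n = n₀ + ν ξ):
  A: 676 − 2(305.6) = 64.9
  B: 0 + 1(305.6) = 305.6
  C: 0 + 1(305.6) = 305.6

306 lbmol/h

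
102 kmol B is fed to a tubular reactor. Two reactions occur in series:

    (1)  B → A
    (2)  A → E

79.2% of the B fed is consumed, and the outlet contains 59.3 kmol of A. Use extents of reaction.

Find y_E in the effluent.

Conversion of B: B consumed = 1ξ₁ = 0.792 × 102 → ξ₁ = 80.78 kmol.
A balance: n_A = 0 + 1ξ₁ − 1ξ₂ = 59.3 → ξ₂ = (1·80.78 − 59.3)/1 = 21.48 kmol.
Outlet amounts (n = n₀ + Σ ν·ξ):
  B: 102 − 1(80.78) = 21.22
  A: 0 + 1(80.78) − 1(21.48) = 59.3
  E: 0 + 1(21.48) = 21.48
Total out = 102 kmol; y_E = 21.48 / 102 = 0.2106.

0.211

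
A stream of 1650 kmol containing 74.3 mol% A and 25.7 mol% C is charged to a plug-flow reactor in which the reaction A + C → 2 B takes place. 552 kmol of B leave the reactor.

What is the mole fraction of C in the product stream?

For B: n = n₀ + 2ξ → 552 = 0 + 2ξ, giving ξ = 276 kmol.
Outlet amounts (n = n₀ + ν ξ):
  A: 1226 − 1(276) = 950
  C: 424.1 − 1(276) = 148.1
  B: 0 + 2(276) = 552
Total out = 1650 kmol; y_C = 148.1 / 1650 = 0.08973.

0.0897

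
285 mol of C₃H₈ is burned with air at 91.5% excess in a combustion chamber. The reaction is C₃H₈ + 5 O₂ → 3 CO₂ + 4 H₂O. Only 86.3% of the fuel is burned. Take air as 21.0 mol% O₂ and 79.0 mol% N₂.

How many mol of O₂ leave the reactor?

1500 mol

Stoichiometric O₂ = 5 × 285 = 1425 mol; O₂ fed = 1425 × 1.915 = 2729 mol.
N₂ fed = 2729 × 79/21 = 10270 mol.
Fuel reacted = 0.863 × 285 → ξ = 246 mol.
Outlet (n = n₀ + ν ξ):
  C₃H₈: 285 − 1(246) = 39.05
  O₂: 2729 − 5(246) = 1499
  N₂: 10270 (inert)
  CO₂: 0 + 3(246) = 737.9
  H₂O: 0 + 4(246) = 983.8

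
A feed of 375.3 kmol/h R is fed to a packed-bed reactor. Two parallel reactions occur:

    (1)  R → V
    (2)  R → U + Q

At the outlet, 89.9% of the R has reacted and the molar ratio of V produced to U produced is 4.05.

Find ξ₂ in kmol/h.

ξ₂ = 66.8 kmol/h

Conversion of R: R consumed = 0.899 × 375.3 = 337.4 kmol/h = 1ξ₁ + 1ξ₂.
Selectivity: 1ξ₁ / (1ξ₂) = 4.05 → ξ₁ = 4.05 ξ₂.
Substitute: (1·4.05 + 1) ξ₂ = 337.4 → ξ₂ = 66.81 kmol/h, ξ₁ = 270.6 kmol/h.
Outlet amounts (n = n₀ + Σ ν·ξ):
  R: 375.3 − 1(270.6) − 1(66.81) = 37.91
  V: 0 + 1(270.6) = 270.6
  U: 0 + 1(66.81) = 66.81
  Q: 0 + 1(66.81) = 66.81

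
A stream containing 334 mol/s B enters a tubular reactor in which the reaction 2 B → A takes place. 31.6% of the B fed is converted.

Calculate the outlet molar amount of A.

B reacted = 0.316 × 334 = 105.5 mol/s; ν_B = −2, so ξ = 105.5/2 = 52.77 mol/s.
Outlet amounts (n = n₀ + ν ξ):
  B: 334 − 2(52.77) = 228.5
  A: 0 + 1(52.77) = 52.77

52.8 mol/s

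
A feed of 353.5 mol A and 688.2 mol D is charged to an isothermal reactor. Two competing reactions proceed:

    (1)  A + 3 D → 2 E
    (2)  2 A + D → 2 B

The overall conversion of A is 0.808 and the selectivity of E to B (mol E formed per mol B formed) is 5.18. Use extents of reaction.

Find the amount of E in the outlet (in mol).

412 mol

Conversion of A: A consumed = 0.808 × 353.5 = 285.6 mol = 1ξ₁ + 2ξ₂.
Selectivity: 2ξ₁ / (2ξ₂) = 5.18 → ξ₁ = 5.18 ξ₂.
Substitute: (1·5.18 + 2) ξ₂ = 285.6 → ξ₂ = 39.78 mol, ξ₁ = 206.1 mol.
Outlet amounts (n = n₀ + Σ ν·ξ):
  A: 353.5 − 1(206.1) − 2(39.78) = 67.87
  D: 688.2 − 3(206.1) − 1(39.78) = 30.22
  E: 0 + 2(206.1) = 412.1
  B: 0 + 2(39.78) = 79.56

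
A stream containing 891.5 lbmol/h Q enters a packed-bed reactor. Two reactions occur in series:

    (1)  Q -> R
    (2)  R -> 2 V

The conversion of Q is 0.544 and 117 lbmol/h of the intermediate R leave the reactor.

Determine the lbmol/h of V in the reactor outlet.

736 lbmol/h

Conversion of Q: Q consumed = 1ξ₁ = 0.544 × 891.5 → ξ₁ = 485 lbmol/h.
R balance: n_R = 0 + 1ξ₁ − 1ξ₂ = 117 → ξ₂ = (1·485 − 117)/1 = 368 lbmol/h.
Outlet amounts (n = n₀ + Σ ν·ξ):
  Q: 891.5 − 1(485) = 406.5
  R: 0 + 1(485) − 1(368) = 117
  V: 0 + 2(368) = 736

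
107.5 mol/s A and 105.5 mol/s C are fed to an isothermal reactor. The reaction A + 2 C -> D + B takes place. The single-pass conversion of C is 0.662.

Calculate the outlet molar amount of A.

C reacted = 0.662 × 105.5 = 69.84 mol/s; ν_C = −2, so ξ = 69.84/2 = 34.92 mol/s.
Outlet amounts (n = n₀ + ν ξ):
  A: 107.5 − 1(34.92) = 72.58
  C: 105.5 − 2(34.92) = 35.66
  D: 0 + 1(34.92) = 34.92
  B: 0 + 1(34.92) = 34.92

72.6 mol/s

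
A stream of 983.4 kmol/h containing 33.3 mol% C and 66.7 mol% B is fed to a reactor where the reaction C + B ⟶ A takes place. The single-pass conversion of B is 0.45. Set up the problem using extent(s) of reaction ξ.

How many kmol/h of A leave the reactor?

B reacted = 0.45 × 655.9 = 295.2 kmol/h; ν_B = −1, so ξ = 295.2/1 = 295.2 kmol/h.
Outlet amounts (n = n₀ + ν ξ):
  C: 327.5 − 1(295.2) = 32.3
  B: 655.9 − 1(295.2) = 360.8
  A: 0 + 1(295.2) = 295.2

295 kmol/h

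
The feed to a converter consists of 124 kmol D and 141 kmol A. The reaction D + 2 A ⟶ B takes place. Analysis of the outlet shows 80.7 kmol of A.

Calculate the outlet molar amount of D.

93.8 kmol

For A: n = n₀ − 2ξ → 80.7 = 141 − 2ξ, giving ξ = 30.15 kmol.
Outlet amounts (n = n₀ + ν ξ):
  D: 124 − 1(30.15) = 93.85
  A: 141 − 2(30.15) = 80.7
  B: 0 + 1(30.15) = 30.15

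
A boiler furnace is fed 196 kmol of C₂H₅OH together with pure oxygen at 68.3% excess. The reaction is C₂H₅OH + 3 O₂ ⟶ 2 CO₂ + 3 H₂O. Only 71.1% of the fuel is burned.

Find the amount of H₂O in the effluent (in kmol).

418 kmol

Stoichiometric O₂ = 3 × 196 = 588 kmol; O₂ fed = 588 × 1.683 = 989.6 kmol.
Fuel reacted = 0.711 × 196 → ξ = 139.4 kmol.
Outlet (n = n₀ + ν ξ):
  C₂H₅OH: 196 − 1(139.4) = 56.64
  O₂: 989.6 − 3(139.4) = 571.5
  CO₂: 0 + 2(139.4) = 278.7
  H₂O: 0 + 3(139.4) = 418.1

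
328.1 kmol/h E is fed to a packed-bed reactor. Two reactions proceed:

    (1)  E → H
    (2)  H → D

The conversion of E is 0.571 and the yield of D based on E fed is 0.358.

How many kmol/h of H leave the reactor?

Conversion of E: E consumed = 1ξ₁ = 0.571 × 328.1 → ξ₁ = 187.3 kmol/h.
Yield of D: 1ξ₂ / 328.1 = 0.358 → ξ₂ = 117.5 kmol/h.
Outlet amounts (n = n₀ + Σ ν·ξ):
  E: 328.1 − 1(187.3) = 140.8
  H: 0 + 1(187.3) − 1(117.5) = 69.89
  D: 0 + 1(117.5) = 117.5

69.9 kmol/h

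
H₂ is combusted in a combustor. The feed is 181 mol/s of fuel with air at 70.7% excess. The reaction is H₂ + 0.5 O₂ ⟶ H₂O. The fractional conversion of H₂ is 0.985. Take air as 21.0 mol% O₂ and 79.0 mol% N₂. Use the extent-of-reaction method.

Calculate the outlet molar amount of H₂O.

178 mol/s

Stoichiometric O₂ = 0.5 × 181 = 90.5 mol/s; O₂ fed = 90.5 × 1.707 = 154.5 mol/s.
N₂ fed = 154.5 × 79/21 = 581.2 mol/s.
Fuel reacted = 0.985 × 181 → ξ = 178.3 mol/s.
Outlet (n = n₀ + ν ξ):
  H₂: 181 − 1(178.3) = 2.715
  O₂: 154.5 − 0.5(178.3) = 65.34
  N₂: 581.2 (inert)
  H₂O: 0 + 1(178.3) = 178.3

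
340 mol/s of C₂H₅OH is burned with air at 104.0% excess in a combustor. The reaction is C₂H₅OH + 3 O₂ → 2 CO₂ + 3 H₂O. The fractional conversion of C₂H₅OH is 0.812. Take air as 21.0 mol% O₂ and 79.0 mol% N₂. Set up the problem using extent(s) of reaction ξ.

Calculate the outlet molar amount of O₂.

Stoichiometric O₂ = 3 × 340 = 1020 mol/s; O₂ fed = 1020 × 2.040 = 2081 mol/s.
N₂ fed = 2081 × 79/21 = 7828 mol/s.
Fuel reacted = 0.812 × 340 → ξ = 276.1 mol/s.
Outlet (n = n₀ + ν ξ):
  C₂H₅OH: 340 − 1(276.1) = 63.92
  O₂: 2081 − 3(276.1) = 1253
  N₂: 7828 (inert)
  CO₂: 0 + 2(276.1) = 552.2
  H₂O: 0 + 3(276.1) = 828.2

1250 mol/s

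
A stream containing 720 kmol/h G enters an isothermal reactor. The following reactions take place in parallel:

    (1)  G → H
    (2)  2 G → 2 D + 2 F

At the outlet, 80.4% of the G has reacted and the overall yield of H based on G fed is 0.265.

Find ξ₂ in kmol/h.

ξ₂ = 194 kmol/h

Yield of H: 1ξ₁ / 720 = 0.265 → ξ₁ = 190.8 kmol/h.
Conversion of G: 1ξ₁ + 2ξ₂ = 0.804 × 720 = 578.9 → ξ₂ = 194 kmol/h.
Outlet amounts (n = n₀ + Σ ν·ξ):
  G: 720 − 1(190.8) − 2(194) = 141.1
  H: 0 + 1(190.8) = 190.8
  D: 0 + 2(194) = 388.1
  F: 0 + 2(194) = 388.1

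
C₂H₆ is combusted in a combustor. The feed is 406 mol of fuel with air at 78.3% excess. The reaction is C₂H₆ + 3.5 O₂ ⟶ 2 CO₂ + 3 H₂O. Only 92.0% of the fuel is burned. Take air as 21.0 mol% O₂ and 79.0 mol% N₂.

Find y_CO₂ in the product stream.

0.059

Stoichiometric O₂ = 3.5 × 406 = 1421 mol; O₂ fed = 1421 × 1.783 = 2534 mol.
N₂ fed = 2534 × 79/21 = 9531 mol.
Fuel reacted = 0.92 × 406 → ξ = 373.5 mol.
Outlet (n = n₀ + ν ξ):
  C₂H₆: 406 − 1(373.5) = 32.48
  O₂: 2534 − 3.5(373.5) = 1226
  N₂: 9531 (inert)
  CO₂: 0 + 2(373.5) = 747
  H₂O: 0 + 3(373.5) = 1121
Total out = 12660 mol; y_CO₂ = 747 / 12660 = 0.05902.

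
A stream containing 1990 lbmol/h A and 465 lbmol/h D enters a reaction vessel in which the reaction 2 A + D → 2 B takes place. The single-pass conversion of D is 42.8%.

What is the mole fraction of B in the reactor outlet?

0.176

D reacted = 0.428 × 465 = 199 lbmol/h; ν_D = −1, so ξ = 199/1 = 199 lbmol/h.
Outlet amounts (n = n₀ + ν ξ):
  A: 1990 − 2(199) = 1592
  D: 465 − 1(199) = 266
  B: 0 + 2(199) = 398
Total out = 2256 lbmol/h; y_B = 398 / 2256 = 0.1764.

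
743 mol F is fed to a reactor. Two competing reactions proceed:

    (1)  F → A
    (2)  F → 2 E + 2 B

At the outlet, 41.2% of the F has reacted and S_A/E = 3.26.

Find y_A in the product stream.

0.307

Conversion of F: F consumed = 0.412 × 743 = 306.1 mol = 1ξ₁ + 1ξ₂.
Selectivity: 1ξ₁ / (2ξ₂) = 3.26 → ξ₁ = 6.52 ξ₂.
Substitute: (1·6.52 + 1) ξ₂ = 306.1 → ξ₂ = 40.71 mol, ξ₁ = 265.4 mol.
Outlet amounts (n = n₀ + Σ ν·ξ):
  F: 743 − 1(265.4) − 1(40.71) = 436.9
  A: 0 + 1(265.4) = 265.4
  E: 0 + 2(40.71) = 81.41
  B: 0 + 2(40.71) = 81.41
Total out = 865.1 mol; y_A = 265.4 / 865.1 = 0.3068.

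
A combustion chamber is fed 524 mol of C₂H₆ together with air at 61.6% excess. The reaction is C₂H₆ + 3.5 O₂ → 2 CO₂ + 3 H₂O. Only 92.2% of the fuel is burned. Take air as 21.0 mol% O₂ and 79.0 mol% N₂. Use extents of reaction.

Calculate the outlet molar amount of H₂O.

1450 mol

Stoichiometric O₂ = 3.5 × 524 = 1834 mol; O₂ fed = 1834 × 1.616 = 2964 mol.
N₂ fed = 2964 × 79/21 = 11150 mol.
Fuel reacted = 0.922 × 524 → ξ = 483.1 mol.
Outlet (n = n₀ + ν ξ):
  C₂H₆: 524 − 1(483.1) = 40.87
  O₂: 2964 − 3.5(483.1) = 1273
  N₂: 11150 (inert)
  CO₂: 0 + 2(483.1) = 966.3
  H₂O: 0 + 3(483.1) = 1449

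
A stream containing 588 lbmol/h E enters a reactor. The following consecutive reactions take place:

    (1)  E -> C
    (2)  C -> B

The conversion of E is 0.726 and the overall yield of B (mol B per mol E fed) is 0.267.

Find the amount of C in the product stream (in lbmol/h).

270 lbmol/h

Conversion of E: E consumed = 1ξ₁ = 0.726 × 588 → ξ₁ = 426.9 lbmol/h.
Yield of B: 1ξ₂ / 588 = 0.267 → ξ₂ = 157 lbmol/h.
Outlet amounts (n = n₀ + Σ ν·ξ):
  E: 588 − 1(426.9) = 161.1
  C: 0 + 1(426.9) − 1(157) = 269.9
  B: 0 + 1(157) = 157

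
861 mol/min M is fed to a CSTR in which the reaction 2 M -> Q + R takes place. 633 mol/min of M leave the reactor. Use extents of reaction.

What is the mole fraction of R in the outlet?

For M: n = n₀ − 2ξ → 633 = 861 − 2ξ, giving ξ = 114 mol/min.
Outlet amounts (n = n₀ + ν ξ):
  M: 861 − 2(114) = 633
  Q: 0 + 1(114) = 114
  R: 0 + 1(114) = 114
Total out = 861 mol/min; y_R = 114 / 861 = 0.1324.

0.132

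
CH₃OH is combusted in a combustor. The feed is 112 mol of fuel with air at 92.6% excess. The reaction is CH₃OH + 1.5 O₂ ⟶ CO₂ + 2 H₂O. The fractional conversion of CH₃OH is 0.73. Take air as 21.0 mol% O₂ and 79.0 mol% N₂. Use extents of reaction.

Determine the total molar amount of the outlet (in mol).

1690 mol

Stoichiometric O₂ = 1.5 × 112 = 168 mol; O₂ fed = 168 × 1.926 = 323.6 mol.
N₂ fed = 323.6 × 79/21 = 1217 mol.
Fuel reacted = 0.73 × 112 → ξ = 81.76 mol.
Outlet (n = n₀ + ν ξ):
  CH₃OH: 112 − 1(81.76) = 30.24
  O₂: 323.6 − 1.5(81.76) = 200.9
  N₂: 1217 (inert)
  CO₂: 0 + 1(81.76) = 81.76
  H₂O: 0 + 2(81.76) = 163.5
Total out = 30.24 + 200.9 + 1217 + 81.76 + 163.5 = 1694 mol.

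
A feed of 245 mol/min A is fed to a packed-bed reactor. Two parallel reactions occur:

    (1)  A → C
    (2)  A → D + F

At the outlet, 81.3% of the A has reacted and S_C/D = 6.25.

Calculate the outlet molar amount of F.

Conversion of A: A consumed = 0.813 × 245 = 199.2 mol/min = 1ξ₁ + 1ξ₂.
Selectivity: 1ξ₁ / (1ξ₂) = 6.25 → ξ₁ = 6.25 ξ₂.
Substitute: (1·6.25 + 1) ξ₂ = 199.2 → ξ₂ = 27.47 mol/min, ξ₁ = 171.7 mol/min.
Outlet amounts (n = n₀ + Σ ν·ξ):
  A: 245 − 1(171.7) − 1(27.47) = 45.81
  C: 0 + 1(171.7) = 171.7
  D: 0 + 1(27.47) = 27.47
  F: 0 + 1(27.47) = 27.47

27.5 mol/min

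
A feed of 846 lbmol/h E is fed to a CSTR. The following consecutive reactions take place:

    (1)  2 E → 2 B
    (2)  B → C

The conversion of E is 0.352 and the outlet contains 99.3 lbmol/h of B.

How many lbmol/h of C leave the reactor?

198 lbmol/h

Conversion of E: E consumed = 2ξ₁ = 0.352 × 846 → ξ₁ = 148.9 lbmol/h.
B balance: n_B = 0 + 2ξ₁ − 1ξ₂ = 99.3 → ξ₂ = (2·148.9 − 99.3)/1 = 198.5 lbmol/h.
Outlet amounts (n = n₀ + Σ ν·ξ):
  E: 846 − 2(148.9) = 548.2
  B: 0 + 2(148.9) − 1(198.5) = 99.3
  C: 0 + 1(198.5) = 198.5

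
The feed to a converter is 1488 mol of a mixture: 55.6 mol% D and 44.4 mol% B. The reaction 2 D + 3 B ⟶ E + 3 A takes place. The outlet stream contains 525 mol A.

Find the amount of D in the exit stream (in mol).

477 mol

For A: n = n₀ + 3ξ → 525 = 0 + 3ξ, giving ξ = 175 mol.
Outlet amounts (n = n₀ + ν ξ):
  D: 827.3 − 2(175) = 477.3
  B: 660.7 − 3(175) = 135.7
  E: 0 + 1(175) = 175
  A: 0 + 3(175) = 525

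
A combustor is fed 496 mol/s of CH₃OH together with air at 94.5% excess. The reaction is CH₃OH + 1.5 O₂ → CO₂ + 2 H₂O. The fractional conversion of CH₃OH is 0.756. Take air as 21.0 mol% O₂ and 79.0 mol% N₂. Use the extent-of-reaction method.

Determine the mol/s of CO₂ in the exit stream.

375 mol/s

Stoichiometric O₂ = 1.5 × 496 = 744 mol/s; O₂ fed = 744 × 1.945 = 1447 mol/s.
N₂ fed = 1447 × 79/21 = 5444 mol/s.
Fuel reacted = 0.756 × 496 → ξ = 375 mol/s.
Outlet (n = n₀ + ν ξ):
  CH₃OH: 496 − 1(375) = 121
  O₂: 1447 − 1.5(375) = 884.6
  N₂: 5444 (inert)
  CO₂: 0 + 1(375) = 375
  H₂O: 0 + 2(375) = 750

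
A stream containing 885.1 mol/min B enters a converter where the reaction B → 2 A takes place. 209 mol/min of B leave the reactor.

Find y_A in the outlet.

For B: n = n₀ − 1ξ → 209 = 885.1 − 1ξ, giving ξ = 676.1 mol/min.
Outlet amounts (n = n₀ + ν ξ):
  B: 885.1 − 1(676.1) = 209
  A: 0 + 2(676.1) = 1352
Total out = 1561 mol/min; y_A = 1352 / 1561 = 0.8661.

0.866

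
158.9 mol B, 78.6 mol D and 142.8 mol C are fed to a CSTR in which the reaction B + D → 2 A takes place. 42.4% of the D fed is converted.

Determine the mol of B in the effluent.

126 mol

D reacted = 0.424 × 78.6 = 33.33 mol; ν_D = −1, so ξ = 33.33/1 = 33.33 mol.
Outlet amounts (n = n₀ + ν ξ):
  B: 158.9 − 1(33.33) = 125.6
  D: 78.6 − 1(33.33) = 45.27
  A: 0 + 2(33.33) = 66.65
  C: 142.8 (inert)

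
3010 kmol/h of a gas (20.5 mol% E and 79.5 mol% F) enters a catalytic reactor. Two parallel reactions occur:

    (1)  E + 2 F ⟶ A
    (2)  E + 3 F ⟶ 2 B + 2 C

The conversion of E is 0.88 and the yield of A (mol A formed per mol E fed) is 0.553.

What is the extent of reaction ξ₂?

ξ₂ = 202 kmol/h

Yield of A: 1ξ₁ / 617 = 0.553 → ξ₁ = 341.2 kmol/h.
Conversion of E: 1ξ₁ + 1ξ₂ = 0.88 × 617 = 543 → ξ₂ = 201.8 kmol/h.
Outlet amounts (n = n₀ + Σ ν·ξ):
  E: 617 − 1(341.2) − 1(201.8) = 74.05
  F: 2393 − 2(341.2) − 3(201.8) = 1105
  A: 0 + 1(341.2) = 341.2
  B: 0 + 2(201.8) = 403.6
  C: 0 + 2(201.8) = 403.6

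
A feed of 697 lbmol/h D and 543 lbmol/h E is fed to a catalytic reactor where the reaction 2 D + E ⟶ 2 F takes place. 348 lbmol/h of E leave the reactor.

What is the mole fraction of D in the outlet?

For E: n = n₀ − 1ξ → 348 = 543 − 1ξ, giving ξ = 195 lbmol/h.
Outlet amounts (n = n₀ + ν ξ):
  D: 697 − 2(195) = 307
  E: 543 − 1(195) = 348
  F: 0 + 2(195) = 390
Total out = 1045 lbmol/h; y_D = 307 / 1045 = 0.2938.

0.294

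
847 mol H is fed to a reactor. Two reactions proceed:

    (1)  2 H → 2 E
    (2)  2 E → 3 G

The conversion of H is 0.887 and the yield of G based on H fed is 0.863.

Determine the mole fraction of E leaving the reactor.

Conversion of H: H consumed = 2ξ₁ = 0.887 × 847 → ξ₁ = 375.6 mol.
Yield of G: 3ξ₂ / 847 = 0.863 → ξ₂ = 243.7 mol.
Outlet amounts (n = n₀ + Σ ν·ξ):
  H: 847 − 2(375.6) = 95.71
  E: 0 + 2(375.6) − 2(243.7) = 264
  G: 0 + 3(243.7) = 731
Total out = 1091 mol; y_E = 264 / 1091 = 0.242.

0.242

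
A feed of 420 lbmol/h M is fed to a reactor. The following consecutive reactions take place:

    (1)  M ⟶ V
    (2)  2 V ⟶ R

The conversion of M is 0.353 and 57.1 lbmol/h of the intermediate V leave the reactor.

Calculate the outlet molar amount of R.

45.6 lbmol/h

Conversion of M: M consumed = 1ξ₁ = 0.353 × 420 → ξ₁ = 148.3 lbmol/h.
V balance: n_V = 0 + 1ξ₁ − 2ξ₂ = 57.1 → ξ₂ = (1·148.3 − 57.1)/2 = 45.58 lbmol/h.
Outlet amounts (n = n₀ + Σ ν·ξ):
  M: 420 − 1(148.3) = 271.7
  V: 0 + 1(148.3) − 2(45.58) = 57.1
  R: 0 + 1(45.58) = 45.58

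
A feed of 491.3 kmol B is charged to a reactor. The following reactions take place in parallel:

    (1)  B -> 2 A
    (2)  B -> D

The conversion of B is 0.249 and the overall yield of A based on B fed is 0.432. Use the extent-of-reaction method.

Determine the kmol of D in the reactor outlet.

Yield of A: 2ξ₁ / 491.3 = 0.432 → ξ₁ = 106.1 kmol.
Conversion of B: 1ξ₁ + 1ξ₂ = 0.249 × 491.3 = 122.3 → ξ₂ = 16.21 kmol.
Outlet amounts (n = n₀ + Σ ν·ξ):
  B: 491.3 − 1(106.1) − 1(16.21) = 369
  A: 0 + 2(106.1) = 212.2
  D: 0 + 1(16.21) = 16.21

16.2 kmol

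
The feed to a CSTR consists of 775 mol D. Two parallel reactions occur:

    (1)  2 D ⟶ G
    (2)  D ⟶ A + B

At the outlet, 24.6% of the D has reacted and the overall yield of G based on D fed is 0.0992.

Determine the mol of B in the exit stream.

Yield of G: 1ξ₁ / 775 = 0.0992 → ξ₁ = 76.88 mol.
Conversion of D: 2ξ₁ + 1ξ₂ = 0.246 × 775 = 190.7 → ξ₂ = 36.89 mol.
Outlet amounts (n = n₀ + Σ ν·ξ):
  D: 775 − 2(76.88) − 1(36.89) = 584.4
  G: 0 + 1(76.88) = 76.88
  A: 0 + 1(36.89) = 36.89
  B: 0 + 1(36.89) = 36.89

36.9 mol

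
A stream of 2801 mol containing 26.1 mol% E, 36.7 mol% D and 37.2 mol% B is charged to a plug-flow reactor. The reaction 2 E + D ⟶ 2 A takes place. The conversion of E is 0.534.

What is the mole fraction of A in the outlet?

0.15

E reacted = 0.534 × 731.1 = 390.4 mol; ν_E = −2, so ξ = 390.4/2 = 195.2 mol.
Outlet amounts (n = n₀ + ν ξ):
  E: 731.1 − 2(195.2) = 340.7
  D: 1028 − 1(195.2) = 832.8
  A: 0 + 2(195.2) = 390.4
  B: 1042 (inert)
Total out = 2606 mol; y_A = 390.4 / 2606 = 0.1498.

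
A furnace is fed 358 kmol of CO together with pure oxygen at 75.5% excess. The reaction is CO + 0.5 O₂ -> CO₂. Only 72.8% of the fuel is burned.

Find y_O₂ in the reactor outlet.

0.339

Stoichiometric O₂ = 0.5 × 358 = 179 kmol; O₂ fed = 179 × 1.755 = 314.1 kmol.
Fuel reacted = 0.728 × 358 → ξ = 260.6 kmol.
Outlet (n = n₀ + ν ξ):
  CO: 358 − 1(260.6) = 97.38
  O₂: 314.1 − 0.5(260.6) = 183.8
  CO₂: 0 + 1(260.6) = 260.6
Total out = 541.8 kmol; y_O₂ = 183.8 / 541.8 = 0.3393.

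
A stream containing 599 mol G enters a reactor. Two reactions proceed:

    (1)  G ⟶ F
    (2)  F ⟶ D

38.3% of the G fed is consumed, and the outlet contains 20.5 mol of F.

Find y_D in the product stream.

Conversion of G: G consumed = 1ξ₁ = 0.383 × 599 → ξ₁ = 229.4 mol.
F balance: n_F = 0 + 1ξ₁ − 1ξ₂ = 20.5 → ξ₂ = (1·229.4 − 20.5)/1 = 208.9 mol.
Outlet amounts (n = n₀ + Σ ν·ξ):
  G: 599 − 1(229.4) = 369.6
  F: 0 + 1(229.4) − 1(208.9) = 20.5
  D: 0 + 1(208.9) = 208.9
Total out = 599 mol; y_D = 208.9 / 599 = 0.3488.

0.349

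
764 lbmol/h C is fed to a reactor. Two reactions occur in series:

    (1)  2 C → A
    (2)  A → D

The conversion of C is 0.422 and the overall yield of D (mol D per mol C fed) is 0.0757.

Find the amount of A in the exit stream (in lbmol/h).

Conversion of C: C consumed = 2ξ₁ = 0.422 × 764 → ξ₁ = 161.2 lbmol/h.
Yield of D: 1ξ₂ / 764 = 0.0757 → ξ₂ = 57.83 lbmol/h.
Outlet amounts (n = n₀ + Σ ν·ξ):
  C: 764 − 2(161.2) = 441.6
  A: 0 + 1(161.2) − 1(57.83) = 103.4
  D: 0 + 1(57.83) = 57.83

103 lbmol/h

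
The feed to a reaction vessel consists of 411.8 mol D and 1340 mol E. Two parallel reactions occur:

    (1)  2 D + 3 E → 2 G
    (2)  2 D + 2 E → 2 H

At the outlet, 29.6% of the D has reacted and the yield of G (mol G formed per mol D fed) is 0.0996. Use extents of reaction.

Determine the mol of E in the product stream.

Yield of G: 2ξ₁ / 411.8 = 0.0996 → ξ₁ = 20.51 mol.
Conversion of D: 2ξ₁ + 2ξ₂ = 0.296 × 411.8 = 121.9 → ξ₂ = 40.44 mol.
Outlet amounts (n = n₀ + Σ ν·ξ):
  D: 411.8 − 2(20.51) − 2(40.44) = 289.9
  E: 1340 − 3(20.51) − 2(40.44) = 1198
  G: 0 + 2(20.51) = 41.02
  H: 0 + 2(40.44) = 80.88

1200 mol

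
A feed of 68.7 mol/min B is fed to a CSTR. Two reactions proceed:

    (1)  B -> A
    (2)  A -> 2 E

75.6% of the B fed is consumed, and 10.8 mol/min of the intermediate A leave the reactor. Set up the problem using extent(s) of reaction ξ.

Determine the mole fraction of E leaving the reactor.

Conversion of B: B consumed = 1ξ₁ = 0.756 × 68.7 → ξ₁ = 51.94 mol/min.
A balance: n_A = 0 + 1ξ₁ − 1ξ₂ = 10.8 → ξ₂ = (1·51.94 − 10.8)/1 = 41.14 mol/min.
Outlet amounts (n = n₀ + Σ ν·ξ):
  B: 68.7 − 1(51.94) = 16.76
  A: 0 + 1(51.94) − 1(41.14) = 10.8
  E: 0 + 2(41.14) = 82.27
Total out = 109.8 mol/min; y_E = 82.27 / 109.8 = 0.7491.

0.749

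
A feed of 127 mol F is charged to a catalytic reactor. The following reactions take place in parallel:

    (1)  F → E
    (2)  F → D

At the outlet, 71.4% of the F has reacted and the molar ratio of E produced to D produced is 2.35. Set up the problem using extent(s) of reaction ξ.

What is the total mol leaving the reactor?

Conversion of F: F consumed = 0.714 × 127 = 90.68 mol = 1ξ₁ + 1ξ₂.
Selectivity: 1ξ₁ / (1ξ₂) = 2.35 → ξ₁ = 2.35 ξ₂.
Substitute: (1·2.35 + 1) ξ₂ = 90.68 → ξ₂ = 27.07 mol, ξ₁ = 63.61 mol.
Outlet amounts (n = n₀ + Σ ν·ξ):
  F: 127 − 1(63.61) − 1(27.07) = 36.32
  E: 0 + 1(63.61) = 63.61
  D: 0 + 1(27.07) = 27.07
Total out = 36.32 + 63.61 + 27.07 = 127 mol.

127 mol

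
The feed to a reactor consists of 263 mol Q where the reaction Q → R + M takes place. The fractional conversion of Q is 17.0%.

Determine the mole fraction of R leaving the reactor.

Q reacted = 0.17 × 263 = 44.71 mol; ν_Q = −1, so ξ = 44.71/1 = 44.71 mol.
Outlet amounts (n = n₀ + ν ξ):
  Q: 263 − 1(44.71) = 218.3
  R: 0 + 1(44.71) = 44.71
  M: 0 + 1(44.71) = 44.71
Total out = 307.7 mol; y_R = 44.71 / 307.7 = 0.1453.

0.145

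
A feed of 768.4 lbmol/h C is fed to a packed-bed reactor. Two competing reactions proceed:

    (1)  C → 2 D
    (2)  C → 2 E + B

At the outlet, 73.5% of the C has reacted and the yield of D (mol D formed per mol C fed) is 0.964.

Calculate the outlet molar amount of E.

389 lbmol/h

Yield of D: 2ξ₁ / 768.4 = 0.964 → ξ₁ = 370.4 lbmol/h.
Conversion of C: 1ξ₁ + 1ξ₂ = 0.735 × 768.4 = 564.8 → ξ₂ = 194.4 lbmol/h.
Outlet amounts (n = n₀ + Σ ν·ξ):
  C: 768.4 − 1(370.4) − 1(194.4) = 203.6
  D: 0 + 2(370.4) = 740.7
  E: 0 + 2(194.4) = 388.8
  B: 0 + 1(194.4) = 194.4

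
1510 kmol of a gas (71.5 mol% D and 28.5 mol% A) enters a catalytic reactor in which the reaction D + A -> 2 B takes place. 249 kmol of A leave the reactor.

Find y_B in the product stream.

0.24

For A: n = n₀ − 1ξ → 249 = 430.4 − 1ξ, giving ξ = 181.4 kmol.
Outlet amounts (n = n₀ + ν ξ):
  D: 1080 − 1(181.4) = 898.3
  A: 430.4 − 1(181.4) = 249
  B: 0 + 2(181.4) = 362.7
Total out = 1510 kmol; y_B = 362.7 / 1510 = 0.2402.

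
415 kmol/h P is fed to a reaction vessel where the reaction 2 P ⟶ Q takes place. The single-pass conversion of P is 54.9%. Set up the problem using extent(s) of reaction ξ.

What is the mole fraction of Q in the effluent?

P reacted = 0.549 × 415 = 227.8 kmol/h; ν_P = −2, so ξ = 227.8/2 = 113.9 kmol/h.
Outlet amounts (n = n₀ + ν ξ):
  P: 415 − 2(113.9) = 187.2
  Q: 0 + 1(113.9) = 113.9
Total out = 301.1 kmol/h; y_Q = 113.9 / 301.1 = 0.3784.

0.378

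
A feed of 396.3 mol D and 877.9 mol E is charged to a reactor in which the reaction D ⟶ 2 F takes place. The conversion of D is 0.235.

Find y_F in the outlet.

D reacted = 0.235 × 396.3 = 93.13 mol; ν_D = −1, so ξ = 93.13/1 = 93.13 mol.
Outlet amounts (n = n₀ + ν ξ):
  D: 396.3 − 1(93.13) = 303.2
  F: 0 + 2(93.13) = 186.3
  E: 877.9 (inert)
Total out = 1367 mol; y_F = 186.3 / 1367 = 0.1362.

0.136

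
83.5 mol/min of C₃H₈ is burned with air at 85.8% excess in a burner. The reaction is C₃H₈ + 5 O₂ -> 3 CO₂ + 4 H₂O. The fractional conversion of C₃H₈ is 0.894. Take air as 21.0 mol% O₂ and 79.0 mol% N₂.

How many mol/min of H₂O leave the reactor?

299 mol/min

Stoichiometric O₂ = 5 × 83.5 = 417.5 mol/min; O₂ fed = 417.5 × 1.858 = 775.7 mol/min.
N₂ fed = 775.7 × 79/21 = 2918 mol/min.
Fuel reacted = 0.894 × 83.5 → ξ = 74.65 mol/min.
Outlet (n = n₀ + ν ξ):
  C₃H₈: 83.5 − 1(74.65) = 8.851
  O₂: 775.7 − 5(74.65) = 402.5
  N₂: 2918 (inert)
  CO₂: 0 + 3(74.65) = 223.9
  H₂O: 0 + 4(74.65) = 298.6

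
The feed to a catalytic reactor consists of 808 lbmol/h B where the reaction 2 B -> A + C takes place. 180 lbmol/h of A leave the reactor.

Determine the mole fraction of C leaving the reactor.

0.223

For A: n = n₀ + 1ξ → 180 = 0 + 1ξ, giving ξ = 180 lbmol/h.
Outlet amounts (n = n₀ + ν ξ):
  B: 808 − 2(180) = 448
  A: 0 + 1(180) = 180
  C: 0 + 1(180) = 180
Total out = 808 lbmol/h; y_C = 180 / 808 = 0.2228.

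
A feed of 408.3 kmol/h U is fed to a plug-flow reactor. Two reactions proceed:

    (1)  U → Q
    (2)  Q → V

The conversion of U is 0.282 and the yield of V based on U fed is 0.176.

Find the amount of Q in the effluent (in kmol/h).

Conversion of U: U consumed = 1ξ₁ = 0.282 × 408.3 → ξ₁ = 115.1 kmol/h.
Yield of V: 1ξ₂ / 408.3 = 0.176 → ξ₂ = 71.86 kmol/h.
Outlet amounts (n = n₀ + Σ ν·ξ):
  U: 408.3 − 1(115.1) = 293.2
  Q: 0 + 1(115.1) − 1(71.86) = 43.28
  V: 0 + 1(71.86) = 71.86

43.3 kmol/h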